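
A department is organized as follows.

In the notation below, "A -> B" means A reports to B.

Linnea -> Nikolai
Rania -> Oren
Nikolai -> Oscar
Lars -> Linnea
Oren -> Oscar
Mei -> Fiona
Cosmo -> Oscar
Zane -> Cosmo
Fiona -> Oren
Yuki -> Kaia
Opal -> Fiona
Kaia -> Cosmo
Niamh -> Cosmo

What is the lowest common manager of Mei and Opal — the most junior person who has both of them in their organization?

Fiona

Mei's chain of managers is Fiona, Oren, Oscar. Opal's chain of managers is Fiona, Oren, Oscar. The first manager that appears in both chains is Fiona.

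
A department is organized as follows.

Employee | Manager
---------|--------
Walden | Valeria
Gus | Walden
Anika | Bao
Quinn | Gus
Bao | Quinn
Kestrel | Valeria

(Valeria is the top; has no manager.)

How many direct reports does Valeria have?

Valeria directly manages Walden, Kestrel. That is 2 direct reports.

2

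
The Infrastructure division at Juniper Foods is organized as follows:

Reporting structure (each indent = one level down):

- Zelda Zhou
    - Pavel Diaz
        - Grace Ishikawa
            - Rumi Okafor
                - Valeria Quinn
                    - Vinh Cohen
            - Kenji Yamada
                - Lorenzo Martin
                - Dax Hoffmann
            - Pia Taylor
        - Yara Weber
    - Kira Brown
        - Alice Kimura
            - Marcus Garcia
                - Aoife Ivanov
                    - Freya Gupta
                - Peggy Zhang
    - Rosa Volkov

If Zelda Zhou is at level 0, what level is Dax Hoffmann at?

4

Chain from Dax Hoffmann up to Zelda Zhou: Dax Hoffmann → Kenji Yamada → Grace Ishikawa → Pavel Diaz → Zelda Zhou. That is 4 steps up, so Dax Hoffmann is 4 levels below Zelda Zhou.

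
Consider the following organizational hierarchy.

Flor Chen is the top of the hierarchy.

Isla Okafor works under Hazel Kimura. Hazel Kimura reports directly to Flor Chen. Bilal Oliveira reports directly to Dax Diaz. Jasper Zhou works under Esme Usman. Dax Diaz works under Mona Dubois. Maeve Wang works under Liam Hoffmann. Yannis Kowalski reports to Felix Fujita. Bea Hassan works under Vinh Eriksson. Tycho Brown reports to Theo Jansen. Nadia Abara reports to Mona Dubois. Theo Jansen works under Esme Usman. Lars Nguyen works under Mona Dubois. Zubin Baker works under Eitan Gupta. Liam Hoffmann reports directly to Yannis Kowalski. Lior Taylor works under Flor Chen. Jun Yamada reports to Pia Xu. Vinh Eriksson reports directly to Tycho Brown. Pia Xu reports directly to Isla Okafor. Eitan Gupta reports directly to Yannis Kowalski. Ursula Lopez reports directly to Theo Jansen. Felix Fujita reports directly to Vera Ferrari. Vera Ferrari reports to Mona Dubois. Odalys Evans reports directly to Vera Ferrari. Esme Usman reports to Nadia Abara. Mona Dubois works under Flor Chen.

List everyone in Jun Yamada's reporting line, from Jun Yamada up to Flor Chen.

Jun Yamada -> Pia Xu -> Isla Okafor -> Hazel Kimura -> Flor Chen

Jun Yamada reports to Pia Xu. Pia Xu reports to Isla Okafor. Isla Okafor reports to Hazel Kimura. Hazel Kimura reports to Flor Chen. Flor Chen is at the top.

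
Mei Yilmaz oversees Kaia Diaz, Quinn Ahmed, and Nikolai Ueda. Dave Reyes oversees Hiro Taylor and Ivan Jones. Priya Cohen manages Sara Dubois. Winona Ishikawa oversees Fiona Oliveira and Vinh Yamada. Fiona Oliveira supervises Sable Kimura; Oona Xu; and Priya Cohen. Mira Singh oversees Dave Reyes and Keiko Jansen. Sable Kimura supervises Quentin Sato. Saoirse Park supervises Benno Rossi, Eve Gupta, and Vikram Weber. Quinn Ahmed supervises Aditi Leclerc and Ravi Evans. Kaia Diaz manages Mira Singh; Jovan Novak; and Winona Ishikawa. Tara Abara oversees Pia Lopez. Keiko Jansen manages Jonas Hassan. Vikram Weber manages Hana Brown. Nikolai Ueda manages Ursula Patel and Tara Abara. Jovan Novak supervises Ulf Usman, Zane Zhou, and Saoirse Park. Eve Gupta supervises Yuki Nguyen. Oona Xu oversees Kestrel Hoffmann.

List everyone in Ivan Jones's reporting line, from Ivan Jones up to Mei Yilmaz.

Ivan Jones reports to Dave Reyes. Dave Reyes reports to Mira Singh. Mira Singh reports to Kaia Diaz. Kaia Diaz reports to Mei Yilmaz. Mei Yilmaz is at the top.

Ivan Jones -> Dave Reyes -> Mira Singh -> Kaia Diaz -> Mei Yilmaz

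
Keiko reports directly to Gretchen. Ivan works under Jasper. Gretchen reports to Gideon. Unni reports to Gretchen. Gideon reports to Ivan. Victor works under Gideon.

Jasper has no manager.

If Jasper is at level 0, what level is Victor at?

Chain from Victor up to Jasper: Victor → Gideon → Ivan → Jasper. That is 3 steps up, so Victor is 3 levels below Jasper.

3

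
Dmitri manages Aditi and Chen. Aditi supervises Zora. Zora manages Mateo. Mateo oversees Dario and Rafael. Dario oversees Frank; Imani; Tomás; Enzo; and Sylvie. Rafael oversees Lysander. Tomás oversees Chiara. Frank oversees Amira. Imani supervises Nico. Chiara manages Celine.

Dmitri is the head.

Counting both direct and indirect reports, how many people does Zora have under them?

Zora directly manages Mateo. Under Mateo: Rafael, Lysander, Dario, Imani, Nico, Frank, Amira, Tomás, Chiara, Celine, Sylvie, Enzo (12). That's 13 in total.

13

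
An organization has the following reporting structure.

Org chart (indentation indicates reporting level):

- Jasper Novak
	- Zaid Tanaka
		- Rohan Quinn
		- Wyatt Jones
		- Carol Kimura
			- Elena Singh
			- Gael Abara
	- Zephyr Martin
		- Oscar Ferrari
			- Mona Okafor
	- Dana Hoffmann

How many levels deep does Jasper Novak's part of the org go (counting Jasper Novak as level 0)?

The longest chain under Jasper Novak runs Jasper Novak → Zephyr Martin → Oscar Ferrari → Mona Okafor, which is 3 levels below Jasper Novak.

3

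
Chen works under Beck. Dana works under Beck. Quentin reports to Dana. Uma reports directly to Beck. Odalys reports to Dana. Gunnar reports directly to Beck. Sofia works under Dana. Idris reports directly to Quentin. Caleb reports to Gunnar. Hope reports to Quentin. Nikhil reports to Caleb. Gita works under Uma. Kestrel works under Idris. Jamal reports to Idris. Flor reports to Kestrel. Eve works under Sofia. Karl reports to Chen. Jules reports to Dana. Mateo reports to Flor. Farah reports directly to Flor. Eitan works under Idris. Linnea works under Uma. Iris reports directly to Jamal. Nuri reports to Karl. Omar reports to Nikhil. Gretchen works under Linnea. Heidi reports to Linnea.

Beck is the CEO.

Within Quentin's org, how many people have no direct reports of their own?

5

The people in Quentin's organization with no one reporting to them are Hope, Eitan, Iris, Farah, Mateo. That is 5.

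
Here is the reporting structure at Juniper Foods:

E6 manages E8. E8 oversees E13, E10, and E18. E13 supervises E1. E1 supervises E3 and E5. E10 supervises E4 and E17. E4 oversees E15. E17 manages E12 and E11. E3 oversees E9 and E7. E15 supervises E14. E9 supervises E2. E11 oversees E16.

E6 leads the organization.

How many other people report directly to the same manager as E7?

E7 reports to E3. E3's other direct reports are E9 — 1 peer.

1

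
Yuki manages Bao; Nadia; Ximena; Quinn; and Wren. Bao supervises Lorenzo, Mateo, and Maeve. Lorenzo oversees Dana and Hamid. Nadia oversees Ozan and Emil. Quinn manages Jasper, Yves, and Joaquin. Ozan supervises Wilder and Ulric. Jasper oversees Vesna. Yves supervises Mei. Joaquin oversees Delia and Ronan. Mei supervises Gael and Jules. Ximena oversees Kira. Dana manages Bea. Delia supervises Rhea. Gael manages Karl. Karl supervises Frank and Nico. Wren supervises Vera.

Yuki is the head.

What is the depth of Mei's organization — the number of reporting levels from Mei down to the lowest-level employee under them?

The longest chain under Mei runs Mei → Gael → Karl → Nico, which is 3 levels below Mei.

3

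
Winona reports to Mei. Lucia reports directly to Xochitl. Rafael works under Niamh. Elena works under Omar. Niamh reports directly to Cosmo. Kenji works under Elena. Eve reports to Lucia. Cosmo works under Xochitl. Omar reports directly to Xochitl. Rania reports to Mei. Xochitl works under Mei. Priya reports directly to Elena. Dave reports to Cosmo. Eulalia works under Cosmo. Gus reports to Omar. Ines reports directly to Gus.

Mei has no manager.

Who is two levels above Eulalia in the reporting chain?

Xochitl

Eulalia reports to Cosmo, and Cosmo reports to Xochitl. So Eulalia's skip-level manager is Xochitl.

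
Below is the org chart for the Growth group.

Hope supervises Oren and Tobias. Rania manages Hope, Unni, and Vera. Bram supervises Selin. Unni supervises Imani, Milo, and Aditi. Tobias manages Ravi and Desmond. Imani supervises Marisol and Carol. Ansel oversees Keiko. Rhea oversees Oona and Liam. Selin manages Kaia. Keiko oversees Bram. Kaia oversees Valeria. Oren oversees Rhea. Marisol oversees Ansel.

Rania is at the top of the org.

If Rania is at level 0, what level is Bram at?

Chain from Bram up to Rania: Bram → Keiko → Ansel → Marisol → Imani → Unni → Rania. That is 6 steps up, so Bram is 6 levels below Rania.

6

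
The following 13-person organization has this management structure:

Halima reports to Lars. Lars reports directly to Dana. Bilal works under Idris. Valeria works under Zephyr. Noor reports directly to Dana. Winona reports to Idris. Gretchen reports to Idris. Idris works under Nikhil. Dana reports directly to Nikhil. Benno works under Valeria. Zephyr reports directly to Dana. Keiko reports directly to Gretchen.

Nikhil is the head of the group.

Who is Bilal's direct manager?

Idris

Bilal reports directly to Idris.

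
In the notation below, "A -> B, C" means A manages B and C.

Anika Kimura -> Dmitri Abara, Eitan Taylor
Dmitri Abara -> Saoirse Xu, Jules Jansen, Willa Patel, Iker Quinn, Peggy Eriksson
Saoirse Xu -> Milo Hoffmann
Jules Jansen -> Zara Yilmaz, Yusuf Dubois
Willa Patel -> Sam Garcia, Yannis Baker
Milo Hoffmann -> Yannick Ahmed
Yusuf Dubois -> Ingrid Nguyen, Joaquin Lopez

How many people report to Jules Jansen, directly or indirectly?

4

Jules Jansen directly manages Zara Yilmaz, Yusuf Dubois. Zara Yilmaz has no reports. Under Yusuf Dubois: Joaquin Lopez, Ingrid Nguyen (2). So Jules Jansen's organization is 2 direct reports plus everyone under them: 1 + 3 = 4.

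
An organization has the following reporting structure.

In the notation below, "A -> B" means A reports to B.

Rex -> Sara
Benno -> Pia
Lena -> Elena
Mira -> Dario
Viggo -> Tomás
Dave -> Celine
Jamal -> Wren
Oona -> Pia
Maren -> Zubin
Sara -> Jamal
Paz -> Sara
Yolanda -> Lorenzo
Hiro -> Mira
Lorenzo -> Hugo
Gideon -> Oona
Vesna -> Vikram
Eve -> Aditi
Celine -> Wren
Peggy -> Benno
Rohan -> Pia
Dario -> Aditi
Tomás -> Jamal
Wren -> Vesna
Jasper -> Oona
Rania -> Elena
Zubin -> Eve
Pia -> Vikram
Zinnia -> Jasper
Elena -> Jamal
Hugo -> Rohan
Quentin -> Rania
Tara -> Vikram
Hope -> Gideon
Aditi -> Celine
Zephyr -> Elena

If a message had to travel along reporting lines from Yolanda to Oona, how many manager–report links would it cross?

5

Yolanda is 4 levels below Pia, and Oona is 1 level below Pia (their lowest common manager). The shortest path runs up from Yolanda to Pia and back down to Oona: 4 + 1 = 5 links.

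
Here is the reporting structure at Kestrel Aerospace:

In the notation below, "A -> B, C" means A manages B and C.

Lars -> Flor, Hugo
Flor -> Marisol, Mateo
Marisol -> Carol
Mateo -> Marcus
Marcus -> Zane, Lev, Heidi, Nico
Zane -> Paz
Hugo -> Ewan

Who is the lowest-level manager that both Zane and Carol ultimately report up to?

Zane's chain of managers is Marcus, Mateo, Flor, Lars. Carol's chain of managers is Marisol, Flor, Lars. The first manager that appears in both chains is Flor.

Flor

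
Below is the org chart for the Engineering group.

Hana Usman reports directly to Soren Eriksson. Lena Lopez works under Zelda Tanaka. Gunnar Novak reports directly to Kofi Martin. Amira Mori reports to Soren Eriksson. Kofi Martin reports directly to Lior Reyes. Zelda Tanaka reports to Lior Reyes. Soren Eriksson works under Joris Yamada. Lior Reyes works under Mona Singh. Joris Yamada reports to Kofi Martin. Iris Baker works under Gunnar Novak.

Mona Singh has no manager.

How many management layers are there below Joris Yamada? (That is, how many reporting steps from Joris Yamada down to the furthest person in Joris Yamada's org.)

The longest chain under Joris Yamada runs Joris Yamada → Soren Eriksson → Hana Usman, which is 2 levels below Joris Yamada.

2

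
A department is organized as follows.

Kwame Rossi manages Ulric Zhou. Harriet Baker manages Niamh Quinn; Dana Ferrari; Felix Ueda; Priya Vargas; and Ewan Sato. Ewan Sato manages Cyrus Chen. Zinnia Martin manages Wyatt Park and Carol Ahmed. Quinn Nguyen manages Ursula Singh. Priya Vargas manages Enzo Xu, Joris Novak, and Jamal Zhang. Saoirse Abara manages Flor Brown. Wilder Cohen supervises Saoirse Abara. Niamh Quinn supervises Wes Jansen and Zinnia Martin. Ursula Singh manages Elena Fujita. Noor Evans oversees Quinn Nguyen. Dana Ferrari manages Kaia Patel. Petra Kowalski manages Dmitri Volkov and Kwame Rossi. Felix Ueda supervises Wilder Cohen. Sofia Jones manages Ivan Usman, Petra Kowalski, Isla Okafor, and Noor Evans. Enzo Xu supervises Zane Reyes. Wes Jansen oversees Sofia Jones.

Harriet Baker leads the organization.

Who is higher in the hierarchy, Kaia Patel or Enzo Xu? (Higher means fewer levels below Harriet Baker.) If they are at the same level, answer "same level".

same level

Both Kaia Patel and Enzo Xu are 2 levels below Harriet Baker.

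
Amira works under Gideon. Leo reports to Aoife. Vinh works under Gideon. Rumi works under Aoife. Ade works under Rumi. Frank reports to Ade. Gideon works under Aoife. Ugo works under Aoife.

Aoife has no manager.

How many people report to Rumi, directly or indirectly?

2

Rumi directly manages Ade. Under Ade: Frank (1). That's 2 in total.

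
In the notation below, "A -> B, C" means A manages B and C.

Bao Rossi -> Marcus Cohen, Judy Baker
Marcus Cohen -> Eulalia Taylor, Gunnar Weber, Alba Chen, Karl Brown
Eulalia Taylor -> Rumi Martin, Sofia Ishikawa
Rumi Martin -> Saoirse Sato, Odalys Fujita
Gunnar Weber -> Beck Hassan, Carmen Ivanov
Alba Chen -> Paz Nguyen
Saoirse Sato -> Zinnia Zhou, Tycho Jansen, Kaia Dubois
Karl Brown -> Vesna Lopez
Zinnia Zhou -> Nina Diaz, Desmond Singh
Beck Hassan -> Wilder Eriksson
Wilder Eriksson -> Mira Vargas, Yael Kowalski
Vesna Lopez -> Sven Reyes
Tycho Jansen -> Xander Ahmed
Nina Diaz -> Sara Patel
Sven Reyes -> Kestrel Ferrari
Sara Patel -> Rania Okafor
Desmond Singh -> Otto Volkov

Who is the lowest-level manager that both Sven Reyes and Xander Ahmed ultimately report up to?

Sven Reyes's chain of managers is Vesna Lopez, Karl Brown, Marcus Cohen, Bao Rossi. Xander Ahmed's chain of managers is Tycho Jansen, Saoirse Sato, Rumi Martin, Eulalia Taylor, Marcus Cohen, Bao Rossi. The first manager that appears in both chains is Marcus Cohen.

Marcus Cohen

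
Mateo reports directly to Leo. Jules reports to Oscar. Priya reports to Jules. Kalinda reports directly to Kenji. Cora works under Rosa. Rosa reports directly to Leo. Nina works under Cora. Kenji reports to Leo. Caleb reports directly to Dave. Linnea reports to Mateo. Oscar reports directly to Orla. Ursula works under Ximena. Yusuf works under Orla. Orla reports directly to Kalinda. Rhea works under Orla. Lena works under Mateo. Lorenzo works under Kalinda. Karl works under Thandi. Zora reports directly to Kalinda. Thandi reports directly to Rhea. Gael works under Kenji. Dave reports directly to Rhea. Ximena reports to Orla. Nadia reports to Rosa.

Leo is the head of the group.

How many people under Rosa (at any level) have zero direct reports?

The people in Rosa's organization with no one reporting to them are Nadia, Nina. That is 2.

2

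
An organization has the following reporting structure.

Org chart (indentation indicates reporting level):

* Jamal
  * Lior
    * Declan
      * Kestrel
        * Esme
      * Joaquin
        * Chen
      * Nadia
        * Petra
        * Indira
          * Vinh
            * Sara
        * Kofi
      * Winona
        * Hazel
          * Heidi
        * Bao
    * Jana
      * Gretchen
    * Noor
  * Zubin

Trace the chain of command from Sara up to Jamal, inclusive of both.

Sara -> Vinh -> Indira -> Nadia -> Declan -> Lior -> Jamal

Sara reports to Vinh. Vinh reports to Indira. Indira reports to Nadia. Nadia reports to Declan. Declan reports to Lior. Lior reports to Jamal. Jamal is at the top.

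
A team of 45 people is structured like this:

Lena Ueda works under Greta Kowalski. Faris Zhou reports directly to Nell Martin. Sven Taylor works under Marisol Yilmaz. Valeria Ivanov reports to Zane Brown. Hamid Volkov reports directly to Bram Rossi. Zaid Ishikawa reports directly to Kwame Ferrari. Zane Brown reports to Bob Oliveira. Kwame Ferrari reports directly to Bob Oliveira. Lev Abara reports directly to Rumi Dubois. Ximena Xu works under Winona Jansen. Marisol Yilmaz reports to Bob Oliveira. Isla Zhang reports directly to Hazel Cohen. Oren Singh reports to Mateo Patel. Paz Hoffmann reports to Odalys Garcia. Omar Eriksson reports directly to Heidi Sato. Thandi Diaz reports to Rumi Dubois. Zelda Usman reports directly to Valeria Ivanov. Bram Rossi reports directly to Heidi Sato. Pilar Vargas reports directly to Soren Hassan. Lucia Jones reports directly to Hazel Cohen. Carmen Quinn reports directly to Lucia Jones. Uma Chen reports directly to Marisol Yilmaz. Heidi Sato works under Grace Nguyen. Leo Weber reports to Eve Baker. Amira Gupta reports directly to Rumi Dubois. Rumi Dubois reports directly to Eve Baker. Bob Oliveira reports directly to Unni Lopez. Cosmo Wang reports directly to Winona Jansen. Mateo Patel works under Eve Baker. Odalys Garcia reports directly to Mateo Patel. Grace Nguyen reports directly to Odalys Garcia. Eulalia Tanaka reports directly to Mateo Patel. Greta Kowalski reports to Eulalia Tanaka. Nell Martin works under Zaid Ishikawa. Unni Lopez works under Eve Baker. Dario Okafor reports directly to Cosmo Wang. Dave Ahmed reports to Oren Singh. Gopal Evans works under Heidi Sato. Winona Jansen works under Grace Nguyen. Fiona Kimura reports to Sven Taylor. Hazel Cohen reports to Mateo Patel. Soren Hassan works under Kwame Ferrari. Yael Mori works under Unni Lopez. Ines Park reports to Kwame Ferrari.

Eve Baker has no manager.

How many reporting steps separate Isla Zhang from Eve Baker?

3

Chain from Isla Zhang up to Eve Baker: Isla Zhang → Hazel Cohen → Mateo Patel → Eve Baker. That is 3 steps up, so Isla Zhang is 3 levels below Eve Baker.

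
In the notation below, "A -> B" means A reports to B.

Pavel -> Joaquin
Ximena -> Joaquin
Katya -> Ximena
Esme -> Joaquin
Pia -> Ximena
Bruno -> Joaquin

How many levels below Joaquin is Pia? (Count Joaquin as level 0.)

Chain from Pia up to Joaquin: Pia → Ximena → Joaquin. That is 2 steps up, so Pia is 2 levels below Joaquin.

2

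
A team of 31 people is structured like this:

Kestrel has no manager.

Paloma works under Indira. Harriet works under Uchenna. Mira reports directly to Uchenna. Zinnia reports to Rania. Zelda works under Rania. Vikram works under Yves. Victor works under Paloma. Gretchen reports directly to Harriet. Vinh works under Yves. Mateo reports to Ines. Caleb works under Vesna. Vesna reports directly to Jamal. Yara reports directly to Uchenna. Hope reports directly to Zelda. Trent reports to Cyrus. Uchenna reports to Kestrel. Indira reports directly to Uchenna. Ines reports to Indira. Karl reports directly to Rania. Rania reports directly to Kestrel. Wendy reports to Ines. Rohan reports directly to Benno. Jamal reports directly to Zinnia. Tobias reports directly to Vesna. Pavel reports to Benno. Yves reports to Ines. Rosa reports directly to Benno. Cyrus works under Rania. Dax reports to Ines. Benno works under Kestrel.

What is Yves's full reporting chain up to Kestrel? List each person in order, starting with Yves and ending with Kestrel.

Yves -> Ines -> Indira -> Uchenna -> Kestrel

Yves reports to Ines. Ines reports to Indira. Indira reports to Uchenna. Uchenna reports to Kestrel. Kestrel is at the top.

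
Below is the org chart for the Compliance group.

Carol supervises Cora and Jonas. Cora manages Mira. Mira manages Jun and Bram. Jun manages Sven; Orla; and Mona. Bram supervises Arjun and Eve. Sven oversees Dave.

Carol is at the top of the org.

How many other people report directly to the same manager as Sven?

2

Sven reports to Jun. Jun's other direct reports are Orla, Mona — 2 peers.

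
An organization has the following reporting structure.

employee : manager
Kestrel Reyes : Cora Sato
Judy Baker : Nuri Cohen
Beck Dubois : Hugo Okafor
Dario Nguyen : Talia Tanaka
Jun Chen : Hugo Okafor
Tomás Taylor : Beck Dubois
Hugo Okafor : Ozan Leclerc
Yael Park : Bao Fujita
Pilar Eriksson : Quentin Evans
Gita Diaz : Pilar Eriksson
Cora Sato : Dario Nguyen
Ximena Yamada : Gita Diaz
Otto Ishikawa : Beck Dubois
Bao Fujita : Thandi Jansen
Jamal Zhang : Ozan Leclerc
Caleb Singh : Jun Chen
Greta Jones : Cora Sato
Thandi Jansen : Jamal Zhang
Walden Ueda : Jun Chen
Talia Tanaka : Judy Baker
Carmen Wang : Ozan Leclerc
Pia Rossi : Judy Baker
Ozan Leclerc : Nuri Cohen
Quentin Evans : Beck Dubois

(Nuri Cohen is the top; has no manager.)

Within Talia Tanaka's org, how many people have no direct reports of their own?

2

The people in Talia Tanaka's organization with no one reporting to them are Greta Jones, Kestrel Reyes. That is 2.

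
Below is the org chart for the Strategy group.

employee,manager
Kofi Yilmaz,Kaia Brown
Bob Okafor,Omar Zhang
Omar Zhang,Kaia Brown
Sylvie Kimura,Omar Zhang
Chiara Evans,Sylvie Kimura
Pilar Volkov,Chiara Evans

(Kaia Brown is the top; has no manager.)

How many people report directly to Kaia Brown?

Kaia Brown directly manages Omar Zhang, Kofi Yilmaz. That is 2 direct reports.

2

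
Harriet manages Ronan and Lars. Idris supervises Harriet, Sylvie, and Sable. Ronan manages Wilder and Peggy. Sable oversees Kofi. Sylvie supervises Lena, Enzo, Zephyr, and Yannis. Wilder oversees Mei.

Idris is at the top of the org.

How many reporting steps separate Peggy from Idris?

3

Chain from Peggy up to Idris: Peggy → Ronan → Harriet → Idris. That is 3 steps up, so Peggy is 3 levels below Idris.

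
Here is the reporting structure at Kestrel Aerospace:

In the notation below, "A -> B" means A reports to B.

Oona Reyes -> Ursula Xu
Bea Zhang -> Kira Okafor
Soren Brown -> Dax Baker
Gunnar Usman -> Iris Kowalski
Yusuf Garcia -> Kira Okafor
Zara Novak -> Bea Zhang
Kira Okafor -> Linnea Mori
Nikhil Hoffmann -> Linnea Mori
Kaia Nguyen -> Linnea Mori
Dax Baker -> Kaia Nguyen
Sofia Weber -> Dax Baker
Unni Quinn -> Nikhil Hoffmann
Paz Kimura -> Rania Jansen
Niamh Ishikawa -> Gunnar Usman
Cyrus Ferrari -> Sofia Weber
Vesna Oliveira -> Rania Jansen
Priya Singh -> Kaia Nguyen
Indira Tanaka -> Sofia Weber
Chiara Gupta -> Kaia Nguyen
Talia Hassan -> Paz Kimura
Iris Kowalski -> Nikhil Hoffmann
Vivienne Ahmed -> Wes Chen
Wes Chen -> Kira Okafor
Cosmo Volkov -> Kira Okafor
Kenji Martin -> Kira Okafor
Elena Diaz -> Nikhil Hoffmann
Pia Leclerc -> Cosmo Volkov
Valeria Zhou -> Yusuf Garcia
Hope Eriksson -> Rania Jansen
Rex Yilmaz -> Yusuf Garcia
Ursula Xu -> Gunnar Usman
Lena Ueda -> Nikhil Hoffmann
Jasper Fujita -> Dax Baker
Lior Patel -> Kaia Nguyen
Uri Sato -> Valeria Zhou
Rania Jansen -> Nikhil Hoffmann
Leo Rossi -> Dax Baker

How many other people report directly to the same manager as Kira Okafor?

2

Kira Okafor reports to Linnea Mori. Linnea Mori's other direct reports are Nikhil Hoffmann, Kaia Nguyen — 2 peers.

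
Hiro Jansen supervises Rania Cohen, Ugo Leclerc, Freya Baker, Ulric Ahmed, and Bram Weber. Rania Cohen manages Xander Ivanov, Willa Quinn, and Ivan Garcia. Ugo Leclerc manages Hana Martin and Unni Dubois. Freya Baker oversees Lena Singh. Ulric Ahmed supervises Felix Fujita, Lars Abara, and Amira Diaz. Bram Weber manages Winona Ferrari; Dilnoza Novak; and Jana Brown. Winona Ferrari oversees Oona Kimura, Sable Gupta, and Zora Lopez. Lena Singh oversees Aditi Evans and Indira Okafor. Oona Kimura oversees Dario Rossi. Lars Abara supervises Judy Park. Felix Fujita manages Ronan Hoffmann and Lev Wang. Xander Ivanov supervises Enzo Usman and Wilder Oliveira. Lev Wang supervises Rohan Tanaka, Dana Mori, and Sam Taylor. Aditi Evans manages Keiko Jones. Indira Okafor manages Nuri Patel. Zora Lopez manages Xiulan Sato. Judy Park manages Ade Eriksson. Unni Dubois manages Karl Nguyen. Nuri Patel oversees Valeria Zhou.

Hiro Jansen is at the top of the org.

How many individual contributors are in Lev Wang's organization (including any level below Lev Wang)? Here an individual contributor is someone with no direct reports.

3

The people in Lev Wang's organization with no one reporting to them are Sam Taylor, Dana Mori, Rohan Tanaka. That is 3.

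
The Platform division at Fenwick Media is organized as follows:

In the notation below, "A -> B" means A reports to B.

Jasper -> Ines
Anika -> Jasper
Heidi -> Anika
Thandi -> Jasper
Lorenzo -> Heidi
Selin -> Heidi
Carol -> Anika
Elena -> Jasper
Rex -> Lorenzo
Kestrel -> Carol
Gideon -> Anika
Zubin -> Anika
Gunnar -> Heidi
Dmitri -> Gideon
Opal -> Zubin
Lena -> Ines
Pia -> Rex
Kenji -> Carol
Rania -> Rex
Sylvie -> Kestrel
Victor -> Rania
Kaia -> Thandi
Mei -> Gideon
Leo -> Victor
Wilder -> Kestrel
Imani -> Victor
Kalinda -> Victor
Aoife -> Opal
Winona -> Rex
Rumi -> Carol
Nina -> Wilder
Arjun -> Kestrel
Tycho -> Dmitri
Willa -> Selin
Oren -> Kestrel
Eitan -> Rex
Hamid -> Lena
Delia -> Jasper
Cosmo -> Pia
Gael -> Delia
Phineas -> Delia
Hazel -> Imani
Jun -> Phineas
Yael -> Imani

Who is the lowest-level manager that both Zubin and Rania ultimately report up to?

Zubin's chain of managers is Anika, Jasper, Ines. Rania's chain of managers is Rex, Lorenzo, Heidi, Anika, Jasper, Ines. The first manager that appears in both chains is Anika.

Anika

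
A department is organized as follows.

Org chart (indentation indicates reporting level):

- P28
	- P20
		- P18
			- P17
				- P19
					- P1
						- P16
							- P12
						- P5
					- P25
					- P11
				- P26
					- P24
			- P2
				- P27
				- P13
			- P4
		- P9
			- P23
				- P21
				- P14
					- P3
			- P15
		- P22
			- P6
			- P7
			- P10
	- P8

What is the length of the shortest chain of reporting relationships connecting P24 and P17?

P24 is in P17's organization: the chain from P24 up to P17 is P24 → P26 → P17, which is 2 links.

2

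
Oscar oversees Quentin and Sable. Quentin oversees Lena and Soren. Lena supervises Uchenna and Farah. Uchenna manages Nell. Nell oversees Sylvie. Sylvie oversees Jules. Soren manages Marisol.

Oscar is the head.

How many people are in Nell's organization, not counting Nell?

Nell directly manages Sylvie. Under Sylvie: Jules (1). That's 2 in total.

2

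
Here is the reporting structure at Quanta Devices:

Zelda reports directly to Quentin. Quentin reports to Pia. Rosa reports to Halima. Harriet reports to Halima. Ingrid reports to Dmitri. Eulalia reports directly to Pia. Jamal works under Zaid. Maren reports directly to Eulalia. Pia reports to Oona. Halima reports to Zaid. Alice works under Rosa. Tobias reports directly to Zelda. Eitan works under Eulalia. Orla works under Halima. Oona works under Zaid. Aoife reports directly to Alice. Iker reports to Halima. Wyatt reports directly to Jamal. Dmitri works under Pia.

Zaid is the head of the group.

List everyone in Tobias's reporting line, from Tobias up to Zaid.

Tobias reports to Zelda. Zelda reports to Quentin. Quentin reports to Pia. Pia reports to Oona. Oona reports to Zaid. Zaid is at the top.

Tobias -> Zelda -> Quentin -> Pia -> Oona -> Zaid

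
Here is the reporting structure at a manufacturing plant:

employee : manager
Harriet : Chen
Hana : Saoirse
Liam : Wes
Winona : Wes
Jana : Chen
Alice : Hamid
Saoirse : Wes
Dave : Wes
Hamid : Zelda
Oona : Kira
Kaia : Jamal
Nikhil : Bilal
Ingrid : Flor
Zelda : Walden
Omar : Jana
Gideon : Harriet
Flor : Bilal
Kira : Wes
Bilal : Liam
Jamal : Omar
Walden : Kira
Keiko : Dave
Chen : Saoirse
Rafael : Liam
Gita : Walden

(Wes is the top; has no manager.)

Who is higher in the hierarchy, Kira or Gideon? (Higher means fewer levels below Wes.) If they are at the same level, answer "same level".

Kira

Kira is 1 level below Wes; Gideon is 4. Kira is higher.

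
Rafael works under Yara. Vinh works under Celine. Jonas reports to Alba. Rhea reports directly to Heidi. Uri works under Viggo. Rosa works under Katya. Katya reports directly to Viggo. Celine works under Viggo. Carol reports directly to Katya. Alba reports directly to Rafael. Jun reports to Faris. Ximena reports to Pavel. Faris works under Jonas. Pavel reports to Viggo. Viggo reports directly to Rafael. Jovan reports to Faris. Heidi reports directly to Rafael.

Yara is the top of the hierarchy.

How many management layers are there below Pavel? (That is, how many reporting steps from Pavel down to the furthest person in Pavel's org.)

The longest chain under Pavel runs Pavel → Ximena, which is 1 level below Pavel.

1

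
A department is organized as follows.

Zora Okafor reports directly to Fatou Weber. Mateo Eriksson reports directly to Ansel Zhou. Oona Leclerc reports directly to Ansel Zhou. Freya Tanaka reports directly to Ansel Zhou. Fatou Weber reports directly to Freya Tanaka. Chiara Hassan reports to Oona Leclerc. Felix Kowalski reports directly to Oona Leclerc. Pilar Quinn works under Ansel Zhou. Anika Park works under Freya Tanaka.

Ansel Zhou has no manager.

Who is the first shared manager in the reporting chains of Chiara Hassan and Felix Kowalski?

Chiara Hassan's chain of managers is Oona Leclerc, Ansel Zhou. Felix Kowalski's chain of managers is Oona Leclerc, Ansel Zhou. The first manager that appears in both chains is Oona Leclerc.

Oona Leclerc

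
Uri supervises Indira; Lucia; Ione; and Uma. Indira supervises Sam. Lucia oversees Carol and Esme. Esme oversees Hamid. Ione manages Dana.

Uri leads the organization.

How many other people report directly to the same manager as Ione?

Ione reports to Uri. Uri's other direct reports are Indira, Lucia, Uma — 3 peers.

3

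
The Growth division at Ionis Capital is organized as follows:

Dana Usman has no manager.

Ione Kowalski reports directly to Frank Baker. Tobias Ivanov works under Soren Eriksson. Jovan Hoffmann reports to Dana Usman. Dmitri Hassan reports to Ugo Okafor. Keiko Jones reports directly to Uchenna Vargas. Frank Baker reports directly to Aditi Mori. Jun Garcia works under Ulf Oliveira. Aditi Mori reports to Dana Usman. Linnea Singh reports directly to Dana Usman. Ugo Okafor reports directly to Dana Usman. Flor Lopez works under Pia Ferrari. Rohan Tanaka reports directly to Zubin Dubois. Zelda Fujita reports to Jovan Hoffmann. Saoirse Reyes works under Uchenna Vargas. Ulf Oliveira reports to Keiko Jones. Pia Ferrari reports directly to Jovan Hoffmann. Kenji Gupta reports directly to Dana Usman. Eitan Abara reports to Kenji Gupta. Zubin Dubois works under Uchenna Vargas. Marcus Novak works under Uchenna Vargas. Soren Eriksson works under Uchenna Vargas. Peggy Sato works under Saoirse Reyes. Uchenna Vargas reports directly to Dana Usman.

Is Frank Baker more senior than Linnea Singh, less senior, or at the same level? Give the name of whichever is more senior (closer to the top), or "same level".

Frank Baker is 2 levels below Dana Usman; Linnea Singh is 1. Linnea Singh is higher.

Linnea Singh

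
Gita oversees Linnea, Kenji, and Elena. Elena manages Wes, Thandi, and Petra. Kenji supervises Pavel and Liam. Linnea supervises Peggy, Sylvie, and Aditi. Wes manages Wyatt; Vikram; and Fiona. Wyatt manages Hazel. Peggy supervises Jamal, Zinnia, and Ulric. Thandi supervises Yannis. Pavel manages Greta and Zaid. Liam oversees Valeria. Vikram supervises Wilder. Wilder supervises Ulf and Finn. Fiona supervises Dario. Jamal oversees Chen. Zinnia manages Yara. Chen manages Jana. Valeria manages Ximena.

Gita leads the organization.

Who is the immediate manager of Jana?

Jana reports directly to Chen.

Chen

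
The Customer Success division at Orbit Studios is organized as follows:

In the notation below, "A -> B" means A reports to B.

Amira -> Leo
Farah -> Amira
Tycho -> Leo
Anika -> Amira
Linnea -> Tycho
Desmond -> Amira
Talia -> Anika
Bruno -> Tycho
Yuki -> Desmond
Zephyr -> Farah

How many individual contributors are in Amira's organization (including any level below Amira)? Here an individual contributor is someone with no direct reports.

3

The people in Amira's organization with no one reporting to them are Yuki, Talia, Zephyr. That is 3.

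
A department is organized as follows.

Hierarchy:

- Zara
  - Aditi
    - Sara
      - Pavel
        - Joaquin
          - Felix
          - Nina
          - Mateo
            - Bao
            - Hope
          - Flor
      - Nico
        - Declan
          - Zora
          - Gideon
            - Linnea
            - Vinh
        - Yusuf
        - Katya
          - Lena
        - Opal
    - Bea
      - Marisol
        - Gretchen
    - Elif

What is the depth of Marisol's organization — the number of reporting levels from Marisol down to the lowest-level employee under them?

The longest chain under Marisol runs Marisol → Gretchen, which is 1 level below Marisol.

1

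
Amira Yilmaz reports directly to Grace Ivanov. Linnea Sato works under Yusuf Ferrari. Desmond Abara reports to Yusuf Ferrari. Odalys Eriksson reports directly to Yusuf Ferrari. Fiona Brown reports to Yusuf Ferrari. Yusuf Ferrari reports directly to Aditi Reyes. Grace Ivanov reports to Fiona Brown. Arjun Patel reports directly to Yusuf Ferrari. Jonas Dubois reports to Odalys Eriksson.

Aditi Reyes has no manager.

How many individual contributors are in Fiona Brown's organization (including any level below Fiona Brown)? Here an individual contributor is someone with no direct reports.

1

The only person in Fiona Brown's organization with no one reporting to them is Amira Yilmaz. That is 1.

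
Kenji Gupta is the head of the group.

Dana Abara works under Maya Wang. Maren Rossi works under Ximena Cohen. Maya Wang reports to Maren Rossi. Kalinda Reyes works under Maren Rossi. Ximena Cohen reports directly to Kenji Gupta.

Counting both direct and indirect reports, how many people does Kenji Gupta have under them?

Kenji Gupta directly manages Ximena Cohen. Under Ximena Cohen: Maren Rossi, Kalinda Reyes, Maya Wang, Dana Abara (4). That's 5 in total.

5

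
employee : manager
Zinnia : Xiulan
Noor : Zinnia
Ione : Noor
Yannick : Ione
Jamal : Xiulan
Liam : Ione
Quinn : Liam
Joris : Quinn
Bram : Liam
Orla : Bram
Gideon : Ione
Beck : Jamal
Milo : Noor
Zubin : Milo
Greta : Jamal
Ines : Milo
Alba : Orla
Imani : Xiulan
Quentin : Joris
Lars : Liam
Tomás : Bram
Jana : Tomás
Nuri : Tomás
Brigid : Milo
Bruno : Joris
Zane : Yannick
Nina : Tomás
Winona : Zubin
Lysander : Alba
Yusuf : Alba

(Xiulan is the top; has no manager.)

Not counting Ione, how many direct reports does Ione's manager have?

Ione reports to Noor. Noor's other direct reports are Milo — 1 peer.

1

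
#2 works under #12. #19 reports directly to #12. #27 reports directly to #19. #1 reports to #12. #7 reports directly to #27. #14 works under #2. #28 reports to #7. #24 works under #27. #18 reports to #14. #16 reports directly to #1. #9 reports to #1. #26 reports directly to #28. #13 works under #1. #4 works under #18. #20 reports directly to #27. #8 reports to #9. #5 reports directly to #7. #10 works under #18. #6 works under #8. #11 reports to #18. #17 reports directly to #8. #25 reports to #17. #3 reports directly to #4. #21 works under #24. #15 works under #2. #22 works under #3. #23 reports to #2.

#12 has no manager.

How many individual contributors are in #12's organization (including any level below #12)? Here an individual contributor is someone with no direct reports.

The people in #12's organization with no one reporting to them are #13, #25, #6, #16, #20, #21, #5, #26, #23, #15, #11, #10, #22. That is 13.

13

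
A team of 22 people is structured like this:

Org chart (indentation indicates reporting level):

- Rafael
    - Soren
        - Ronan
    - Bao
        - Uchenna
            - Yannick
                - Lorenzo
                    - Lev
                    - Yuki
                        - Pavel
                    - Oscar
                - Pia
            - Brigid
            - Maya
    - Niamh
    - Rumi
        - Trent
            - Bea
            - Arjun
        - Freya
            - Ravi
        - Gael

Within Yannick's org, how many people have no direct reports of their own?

The people in Yannick's organization with no one reporting to them are Pia, Oscar, Pavel, Lev. That is 4.

4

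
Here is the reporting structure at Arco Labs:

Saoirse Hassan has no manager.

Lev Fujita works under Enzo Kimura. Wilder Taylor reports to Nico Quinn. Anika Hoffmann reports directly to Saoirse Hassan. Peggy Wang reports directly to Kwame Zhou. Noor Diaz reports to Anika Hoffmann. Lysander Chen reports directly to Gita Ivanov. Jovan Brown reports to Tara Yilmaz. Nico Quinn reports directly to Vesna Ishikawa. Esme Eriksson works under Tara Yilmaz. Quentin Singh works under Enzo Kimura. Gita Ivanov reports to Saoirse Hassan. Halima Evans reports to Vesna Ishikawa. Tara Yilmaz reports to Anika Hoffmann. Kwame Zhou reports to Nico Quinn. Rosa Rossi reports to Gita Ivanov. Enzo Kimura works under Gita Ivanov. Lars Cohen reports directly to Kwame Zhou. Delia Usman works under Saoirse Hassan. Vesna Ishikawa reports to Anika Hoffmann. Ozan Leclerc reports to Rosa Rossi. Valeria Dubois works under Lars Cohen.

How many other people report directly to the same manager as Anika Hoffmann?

2

Anika Hoffmann reports to Saoirse Hassan. Saoirse Hassan's other direct reports are Gita Ivanov, Delia Usman — 2 peers.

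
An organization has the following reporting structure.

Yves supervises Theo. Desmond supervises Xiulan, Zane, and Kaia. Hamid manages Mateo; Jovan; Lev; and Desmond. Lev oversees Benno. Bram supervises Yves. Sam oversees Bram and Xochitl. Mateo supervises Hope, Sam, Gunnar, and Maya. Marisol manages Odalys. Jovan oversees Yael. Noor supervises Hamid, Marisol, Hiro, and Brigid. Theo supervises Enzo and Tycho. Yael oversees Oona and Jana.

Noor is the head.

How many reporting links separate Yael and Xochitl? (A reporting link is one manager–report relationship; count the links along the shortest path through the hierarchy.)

5

Yael is 2 levels below Hamid, and Xochitl is 3 levels below Hamid (their lowest common manager). The shortest path runs up from Yael to Hamid and back down to Xochitl: 2 + 3 = 5 links.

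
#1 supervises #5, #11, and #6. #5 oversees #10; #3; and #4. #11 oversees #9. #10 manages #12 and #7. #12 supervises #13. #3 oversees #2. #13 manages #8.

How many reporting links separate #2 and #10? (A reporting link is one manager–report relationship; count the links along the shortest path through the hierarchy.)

3

#2 is 2 levels below #5, and #10 is 1 level below #5 (their lowest common manager). The shortest path runs up from #2 to #5 and back down to #10: 2 + 1 = 3 links.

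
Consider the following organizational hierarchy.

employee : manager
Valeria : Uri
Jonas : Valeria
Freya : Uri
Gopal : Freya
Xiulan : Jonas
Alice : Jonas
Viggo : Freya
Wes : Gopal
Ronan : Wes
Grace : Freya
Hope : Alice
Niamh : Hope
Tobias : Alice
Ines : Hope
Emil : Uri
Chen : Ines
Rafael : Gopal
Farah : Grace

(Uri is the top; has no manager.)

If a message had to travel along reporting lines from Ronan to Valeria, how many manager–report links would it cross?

Ronan is 4 levels below Uri, and Valeria is 1 level below Uri (their lowest common manager). The shortest path runs up from Ronan to Uri and back down to Valeria: 4 + 1 = 5 links.

5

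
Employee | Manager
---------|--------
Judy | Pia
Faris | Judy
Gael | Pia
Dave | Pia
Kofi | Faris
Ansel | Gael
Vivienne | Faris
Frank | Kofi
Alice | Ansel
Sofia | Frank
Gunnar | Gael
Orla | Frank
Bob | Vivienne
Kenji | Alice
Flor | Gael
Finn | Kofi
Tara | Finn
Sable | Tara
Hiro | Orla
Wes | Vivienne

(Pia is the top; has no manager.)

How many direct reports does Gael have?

Gael directly manages Ansel, Gunnar, Flor. That is 3 direct reports.

3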